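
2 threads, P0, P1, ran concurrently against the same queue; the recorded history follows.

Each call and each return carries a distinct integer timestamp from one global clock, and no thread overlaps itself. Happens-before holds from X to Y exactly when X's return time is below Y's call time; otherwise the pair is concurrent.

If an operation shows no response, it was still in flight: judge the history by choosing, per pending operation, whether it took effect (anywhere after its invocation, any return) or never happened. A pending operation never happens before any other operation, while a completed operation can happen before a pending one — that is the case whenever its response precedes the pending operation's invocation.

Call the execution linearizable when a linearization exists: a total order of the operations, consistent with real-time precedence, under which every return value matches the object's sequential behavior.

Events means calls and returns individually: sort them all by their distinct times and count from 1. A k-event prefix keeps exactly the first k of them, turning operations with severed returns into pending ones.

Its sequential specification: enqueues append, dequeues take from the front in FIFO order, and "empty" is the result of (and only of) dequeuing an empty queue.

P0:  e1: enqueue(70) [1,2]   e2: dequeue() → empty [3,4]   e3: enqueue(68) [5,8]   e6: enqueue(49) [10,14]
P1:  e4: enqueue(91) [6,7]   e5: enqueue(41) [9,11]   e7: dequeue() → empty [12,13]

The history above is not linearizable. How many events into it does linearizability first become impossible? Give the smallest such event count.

events 1..3 are linearizable, e.g. via e1:
after step 1 (e1 enqueue(70)): queue <70>
with event 4 included (e2 responding at time 4), all real-time-consistent orders fail
one such order, e1, e2, breaks at step 2 where e2 dequeue() → empty is illegal

4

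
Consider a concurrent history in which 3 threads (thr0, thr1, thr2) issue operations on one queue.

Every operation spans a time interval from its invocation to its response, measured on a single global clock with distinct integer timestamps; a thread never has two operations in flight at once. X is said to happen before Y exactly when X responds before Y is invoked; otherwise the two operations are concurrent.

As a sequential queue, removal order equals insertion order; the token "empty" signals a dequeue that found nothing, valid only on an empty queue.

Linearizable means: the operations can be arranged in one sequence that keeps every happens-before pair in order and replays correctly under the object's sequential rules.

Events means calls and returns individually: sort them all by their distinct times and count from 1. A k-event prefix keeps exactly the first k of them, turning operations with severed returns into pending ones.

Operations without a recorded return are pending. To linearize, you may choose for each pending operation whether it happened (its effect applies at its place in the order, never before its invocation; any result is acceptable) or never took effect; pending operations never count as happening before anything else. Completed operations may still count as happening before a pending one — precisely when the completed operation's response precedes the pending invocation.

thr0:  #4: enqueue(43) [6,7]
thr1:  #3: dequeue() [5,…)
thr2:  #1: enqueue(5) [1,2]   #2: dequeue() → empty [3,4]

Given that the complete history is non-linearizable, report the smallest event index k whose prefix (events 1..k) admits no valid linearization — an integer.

events 1..3 are still linearizable — one witness is #1:
step 1: #1 enqueue(5) — queue <5>
event 4 — #2's response, time 4 — after it, nothing linearizes
e.g. #1, #2: illegal at step 2, since #2 dequeue() → empty cannot apply there

4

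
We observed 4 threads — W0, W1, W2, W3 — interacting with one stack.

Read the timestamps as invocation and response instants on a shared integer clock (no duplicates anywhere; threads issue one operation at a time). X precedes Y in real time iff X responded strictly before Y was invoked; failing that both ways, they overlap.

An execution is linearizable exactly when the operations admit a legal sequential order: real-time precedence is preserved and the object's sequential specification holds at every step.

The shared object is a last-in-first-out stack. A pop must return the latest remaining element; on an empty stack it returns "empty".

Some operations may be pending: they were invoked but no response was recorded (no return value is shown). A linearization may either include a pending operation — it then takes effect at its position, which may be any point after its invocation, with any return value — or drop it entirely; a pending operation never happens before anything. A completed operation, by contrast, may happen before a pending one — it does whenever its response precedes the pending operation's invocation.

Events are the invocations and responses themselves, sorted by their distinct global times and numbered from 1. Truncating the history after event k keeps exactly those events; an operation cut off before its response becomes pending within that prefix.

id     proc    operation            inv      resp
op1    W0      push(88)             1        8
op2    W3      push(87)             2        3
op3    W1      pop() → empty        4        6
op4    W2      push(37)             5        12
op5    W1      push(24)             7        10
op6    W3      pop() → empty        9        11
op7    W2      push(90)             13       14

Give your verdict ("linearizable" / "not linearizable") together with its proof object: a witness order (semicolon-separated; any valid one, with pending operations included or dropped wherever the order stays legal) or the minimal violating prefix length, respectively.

prefix check: 1..5 passes, 1..6 fails once op3's time-6 response joins
one real-time candidate order over the 2 completed operations — the stack replay rejects it
completion choices over the 2 pending operations (op1, op4) were checked; none helps
one such order, op2, op3 (pending dropped), breaks at step 2 where op3 pop() → empty is illegal

not linearizable — minimal violating prefix: 6 events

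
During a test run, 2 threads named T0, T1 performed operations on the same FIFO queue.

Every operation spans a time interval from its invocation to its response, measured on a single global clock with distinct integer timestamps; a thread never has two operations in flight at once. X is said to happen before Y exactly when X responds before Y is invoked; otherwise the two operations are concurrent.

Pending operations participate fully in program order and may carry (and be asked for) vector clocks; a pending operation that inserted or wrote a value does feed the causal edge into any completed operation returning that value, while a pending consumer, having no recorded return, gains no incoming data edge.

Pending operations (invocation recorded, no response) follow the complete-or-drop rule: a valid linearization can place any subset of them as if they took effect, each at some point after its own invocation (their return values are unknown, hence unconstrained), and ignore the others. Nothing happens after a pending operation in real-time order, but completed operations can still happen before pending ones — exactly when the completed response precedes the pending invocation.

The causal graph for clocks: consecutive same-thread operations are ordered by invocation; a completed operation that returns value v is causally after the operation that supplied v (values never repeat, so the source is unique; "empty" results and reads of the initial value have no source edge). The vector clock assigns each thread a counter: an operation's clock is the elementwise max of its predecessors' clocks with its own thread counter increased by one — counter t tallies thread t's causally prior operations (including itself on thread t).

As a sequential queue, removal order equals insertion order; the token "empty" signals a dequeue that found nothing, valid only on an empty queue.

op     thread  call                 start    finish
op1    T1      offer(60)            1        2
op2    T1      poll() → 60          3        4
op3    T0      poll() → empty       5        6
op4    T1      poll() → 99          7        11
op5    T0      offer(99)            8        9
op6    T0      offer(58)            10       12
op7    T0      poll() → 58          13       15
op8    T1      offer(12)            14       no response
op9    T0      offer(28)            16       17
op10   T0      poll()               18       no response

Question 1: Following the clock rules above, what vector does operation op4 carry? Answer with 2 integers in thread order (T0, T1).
(2, 3)

no predecessors for op1 (invoked 1): T1 increments from zero → (0, 1)
no predecessors for op3 (invoked 5): T0 increments from zero → (1, 0)
op2 (invocation 3): componentwise max over VC(op1)=(0, 1), +1 at T1, giving (0, 2)
op5 (invocation 8): componentwise max over VC(op3)=(1, 0), +1 at T0, giving (2, 0)
op6 (invocation 10): componentwise max over VC(op5)=(2, 0), +1 at T0, giving (3, 0)
op7 (invocation 13): componentwise max over VC(op6)=(3, 0), +1 at T0, giving (4, 0)
op4 (invocation 7): componentwise max over VC(op2)=(0, 2), VC(op5)=(2, 0), +1 at T1, giving (2, 3)
op9 (invocation 16): componentwise max over VC(op7)=(4, 0), +1 at T0, giving (5, 0)
op8 (invocation 14): componentwise max over VC(op4)=(2, 3), +1 at T1, giving (2, 4)
op10 (invocation 18): componentwise max over VC(op9)=(5, 0), +1 at T0, giving (6, 0)
target: VC(op4) = (2, 3)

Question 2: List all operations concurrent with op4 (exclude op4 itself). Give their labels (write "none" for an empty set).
op5, op6

op4 runs from 7 to 11; window-overlapping ops are concurrent
op1 [1,2]: before
op2 [3,4]: before
op3 [5,6]: before
op5 [8,9]: concurrent
op6 [10,12]: concurrent
op7 [13,15]: after
op8 [14,…): after
op9 [16,17]: after
op10 [18,…): after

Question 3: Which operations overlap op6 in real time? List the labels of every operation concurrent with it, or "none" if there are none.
op4

op6 spans [10,12]: anything still running between times 10 and 12 counts as concurrent
op1 [1,2]: before
op2 [3,4]: before
op3 [5,6]: before
op4 [7,11]: concurrent
op5 [8,9]: before
op7 [13,15]: after
op8 [14,…): after
op9 [16,17]: after
op10 [18,…): after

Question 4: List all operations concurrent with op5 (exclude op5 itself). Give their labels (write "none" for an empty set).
op4

concurrent with op5 ([8,9]): every op whose interval crosses 8..9
op1 [1,2]: before
op2 [3,4]: before
op3 [5,6]: before
op4 [7,11]: concurrent
op6 [10,12]: after
op7 [13,15]: after
op8 [14,…): after
op9 [16,17]: after
op10 [18,…): after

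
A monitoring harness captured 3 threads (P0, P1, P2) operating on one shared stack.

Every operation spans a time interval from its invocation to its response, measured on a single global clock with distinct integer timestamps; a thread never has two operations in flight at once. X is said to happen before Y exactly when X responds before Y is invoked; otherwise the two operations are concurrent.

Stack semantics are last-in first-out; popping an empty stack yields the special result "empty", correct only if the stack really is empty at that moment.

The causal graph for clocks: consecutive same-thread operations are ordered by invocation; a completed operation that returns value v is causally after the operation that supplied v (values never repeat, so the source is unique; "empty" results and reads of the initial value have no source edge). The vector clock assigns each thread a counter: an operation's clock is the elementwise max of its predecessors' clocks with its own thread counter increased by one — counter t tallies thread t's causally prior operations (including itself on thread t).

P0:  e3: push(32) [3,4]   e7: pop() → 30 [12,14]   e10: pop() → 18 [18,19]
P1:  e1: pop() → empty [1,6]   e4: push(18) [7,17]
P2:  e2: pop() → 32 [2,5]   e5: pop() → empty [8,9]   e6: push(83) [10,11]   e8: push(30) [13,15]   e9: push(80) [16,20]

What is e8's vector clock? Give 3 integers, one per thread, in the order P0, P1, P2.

e1, invoked 1, has no incoming edges; only P1's bump applies → (0, 1, 0)
e3, invoked 3, has no incoming edges; only P0's bump applies → (1, 0, 0)
VC(e4, invoked at 7): max of VC(e1)=(0, 1, 0), then +1 on thread P1 → (0, 2, 0)
VC(e2, invoked at 2): max of VC(e3)=(1, 0, 0), then +1 on thread P2 → (1, 0, 1)
VC(e5, invoked at 8): max of VC(e2)=(1, 0, 1), then +1 on thread P2 → (1, 0, 2)
VC(e6, invoked at 10): max of VC(e5)=(1, 0, 2), then +1 on thread P2 → (1, 0, 3)
VC(e8, invoked at 13): max of VC(e6)=(1, 0, 3), then +1 on thread P2 → (1, 0, 4)
VC(e9, invoked at 16): max of VC(e8)=(1, 0, 4), then +1 on thread P2 → (1, 0, 5)
VC(e7, invoked at 12): max of VC(e3)=(1, 0, 0), VC(e8)=(1, 0, 4), then +1 on thread P0 → (2, 0, 4)
VC(e10, invoked at 18): max of VC(e4)=(0, 2, 0), VC(e7)=(2, 0, 4), then +1 on thread P0 → (3, 2, 4)
target: VC(e8) = (1, 0, 4)

(1, 0, 4)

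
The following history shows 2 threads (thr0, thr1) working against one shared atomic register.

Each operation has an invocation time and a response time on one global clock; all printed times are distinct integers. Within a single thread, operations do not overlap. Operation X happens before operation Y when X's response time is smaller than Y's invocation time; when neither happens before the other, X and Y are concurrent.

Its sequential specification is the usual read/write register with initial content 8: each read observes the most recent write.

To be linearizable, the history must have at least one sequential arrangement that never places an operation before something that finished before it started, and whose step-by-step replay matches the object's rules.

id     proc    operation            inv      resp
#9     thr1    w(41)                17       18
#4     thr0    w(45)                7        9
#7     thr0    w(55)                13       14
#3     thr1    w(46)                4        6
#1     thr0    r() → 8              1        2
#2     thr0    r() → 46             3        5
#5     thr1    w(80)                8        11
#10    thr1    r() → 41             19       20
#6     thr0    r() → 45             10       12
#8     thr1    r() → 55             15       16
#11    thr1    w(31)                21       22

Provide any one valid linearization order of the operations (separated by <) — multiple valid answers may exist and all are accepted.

#1 < #3 < #2 < #4 < #6 < #5 < #7 < #8 < #9 < #10 < #11

after step 1 (#1 r() → 8): value 8
after step 2 (#3 w(46)): value 46
after step 3 (#2 r() → 46): value 46
after step 4 (#4 w(45)): value 45
after step 5 (#6 r() → 45): value 45
after step 6 (#5 w(80)): value 80
after step 7 (#7 w(55)): value 55
after step 8 (#8 r() → 55): value 55
after step 9 (#9 w(41)): value 41
after step 10 (#10 r() → 41): value 41
after step 11 (#11 w(31)): value 31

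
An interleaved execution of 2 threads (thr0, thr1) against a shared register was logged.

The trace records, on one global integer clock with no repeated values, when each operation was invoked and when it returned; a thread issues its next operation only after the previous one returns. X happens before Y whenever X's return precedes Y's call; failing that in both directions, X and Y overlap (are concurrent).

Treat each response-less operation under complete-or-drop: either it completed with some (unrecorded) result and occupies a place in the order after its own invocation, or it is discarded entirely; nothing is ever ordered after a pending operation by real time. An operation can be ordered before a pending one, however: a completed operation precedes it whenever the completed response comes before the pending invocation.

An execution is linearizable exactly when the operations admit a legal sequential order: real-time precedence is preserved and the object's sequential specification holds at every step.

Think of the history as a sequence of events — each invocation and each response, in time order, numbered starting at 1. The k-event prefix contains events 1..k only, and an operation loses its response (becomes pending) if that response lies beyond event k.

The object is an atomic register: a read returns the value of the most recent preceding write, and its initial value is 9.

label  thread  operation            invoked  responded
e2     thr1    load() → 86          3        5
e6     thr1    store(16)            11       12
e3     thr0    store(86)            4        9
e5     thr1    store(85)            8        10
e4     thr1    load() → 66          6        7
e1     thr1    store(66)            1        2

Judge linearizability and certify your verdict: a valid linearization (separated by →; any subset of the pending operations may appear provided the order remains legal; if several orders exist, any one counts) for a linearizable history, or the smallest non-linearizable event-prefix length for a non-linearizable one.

events 1..6 are fine; event 7 — the response of e4 at time 7 — makes the prefix non-linearizable
exactly one order of the 3 completed ops respects real time; the register replay fails
no escape via the 1 pending operation (e3): every completion choice fails
take e1, e2, e4 (pending dropped): step 2 already fails, because e2 load() → 86 cannot occur there

not linearizable — minimal violating prefix: 7 events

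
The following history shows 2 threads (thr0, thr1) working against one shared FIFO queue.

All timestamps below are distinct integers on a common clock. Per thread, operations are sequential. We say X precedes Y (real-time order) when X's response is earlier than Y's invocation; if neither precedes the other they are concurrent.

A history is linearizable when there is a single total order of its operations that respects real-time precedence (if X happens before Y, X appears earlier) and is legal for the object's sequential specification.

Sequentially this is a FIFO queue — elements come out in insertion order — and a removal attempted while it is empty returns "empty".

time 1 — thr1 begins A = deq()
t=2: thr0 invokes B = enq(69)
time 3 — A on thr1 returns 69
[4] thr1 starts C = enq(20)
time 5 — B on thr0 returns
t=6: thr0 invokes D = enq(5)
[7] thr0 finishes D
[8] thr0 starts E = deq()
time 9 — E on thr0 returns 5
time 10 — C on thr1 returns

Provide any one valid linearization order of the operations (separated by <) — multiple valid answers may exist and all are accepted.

after step 1 (B enq(69)): queue <69>
after step 2 (A deq() → 69): queue <>
after step 3 (D enq(5)): queue <5>
after step 4 (C enq(20)): queue <5,20>
after step 5 (E deq() → 5): queue <20>

B < A < D < C < E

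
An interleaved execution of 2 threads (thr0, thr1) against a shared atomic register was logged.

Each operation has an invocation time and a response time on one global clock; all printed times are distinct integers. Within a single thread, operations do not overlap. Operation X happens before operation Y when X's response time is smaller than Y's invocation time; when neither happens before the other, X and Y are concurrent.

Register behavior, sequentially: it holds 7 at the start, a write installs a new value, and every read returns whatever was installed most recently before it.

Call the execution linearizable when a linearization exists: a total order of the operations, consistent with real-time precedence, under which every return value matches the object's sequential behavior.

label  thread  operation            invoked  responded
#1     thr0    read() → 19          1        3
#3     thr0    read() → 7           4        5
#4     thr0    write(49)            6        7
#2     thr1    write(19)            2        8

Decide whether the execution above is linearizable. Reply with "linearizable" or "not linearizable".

not linearizable

already the first 5 events (up to #3's response at time 5) admit no linearization; the first 4 still do
exactly one order of the 2 completed ops respects real time; the atomic register replay fails
include/drop combinations of the 1 pending operation (#2) were all tried; none helps
one such order, #1, #3 (pending dropped), breaks at step 1 where #1 read() → 19 is illegal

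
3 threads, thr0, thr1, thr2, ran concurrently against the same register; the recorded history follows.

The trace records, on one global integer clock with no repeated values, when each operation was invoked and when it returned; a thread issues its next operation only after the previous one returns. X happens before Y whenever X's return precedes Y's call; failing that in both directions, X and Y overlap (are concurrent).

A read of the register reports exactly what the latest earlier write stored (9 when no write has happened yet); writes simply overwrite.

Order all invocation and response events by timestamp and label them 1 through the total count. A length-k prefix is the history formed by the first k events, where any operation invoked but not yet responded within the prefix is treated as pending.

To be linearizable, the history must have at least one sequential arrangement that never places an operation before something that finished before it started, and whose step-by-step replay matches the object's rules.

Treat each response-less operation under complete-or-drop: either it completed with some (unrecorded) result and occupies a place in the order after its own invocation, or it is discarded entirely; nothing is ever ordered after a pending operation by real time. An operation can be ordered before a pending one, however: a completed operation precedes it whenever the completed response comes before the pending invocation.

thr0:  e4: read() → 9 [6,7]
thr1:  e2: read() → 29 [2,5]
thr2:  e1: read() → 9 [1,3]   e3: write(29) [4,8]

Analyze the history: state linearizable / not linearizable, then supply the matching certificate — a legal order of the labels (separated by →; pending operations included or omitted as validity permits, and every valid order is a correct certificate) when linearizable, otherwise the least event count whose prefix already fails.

the violation lands at event 7, e4's response at time 7: events 1..6 linearize, events 1..7 do not
every one of the 2 real-time-consistent orders over 3 completed register ops fails the sequential spec
no escape via the 1 pending operation (e3): every completion choice fails
one such order, e1, e2, e4 (pending dropped), breaks at step 2 where e2 read() → 29 is illegal
one such order, e2, e1, e4 (pending dropped), breaks at step 1 where e2 read() → 29 is illegal

not linearizable — minimal violating prefix: 7 events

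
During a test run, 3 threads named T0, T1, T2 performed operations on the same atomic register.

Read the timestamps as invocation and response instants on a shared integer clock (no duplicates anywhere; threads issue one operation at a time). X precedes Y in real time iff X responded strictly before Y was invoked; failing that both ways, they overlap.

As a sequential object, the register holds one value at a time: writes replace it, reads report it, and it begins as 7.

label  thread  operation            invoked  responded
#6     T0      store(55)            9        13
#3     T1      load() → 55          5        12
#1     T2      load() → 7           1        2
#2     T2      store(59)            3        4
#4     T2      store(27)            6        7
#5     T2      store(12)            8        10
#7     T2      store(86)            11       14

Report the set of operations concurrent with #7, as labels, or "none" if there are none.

#7 spans [11,14]; an op avoiding the whole window 11..14 is ordered, any other is concurrent
#1 [1,2]: before
#2 [3,4]: before
#3 [5,12]: concurrent
#4 [6,7]: before
#5 [8,10]: before
#6 [9,13]: concurrent

#3, #6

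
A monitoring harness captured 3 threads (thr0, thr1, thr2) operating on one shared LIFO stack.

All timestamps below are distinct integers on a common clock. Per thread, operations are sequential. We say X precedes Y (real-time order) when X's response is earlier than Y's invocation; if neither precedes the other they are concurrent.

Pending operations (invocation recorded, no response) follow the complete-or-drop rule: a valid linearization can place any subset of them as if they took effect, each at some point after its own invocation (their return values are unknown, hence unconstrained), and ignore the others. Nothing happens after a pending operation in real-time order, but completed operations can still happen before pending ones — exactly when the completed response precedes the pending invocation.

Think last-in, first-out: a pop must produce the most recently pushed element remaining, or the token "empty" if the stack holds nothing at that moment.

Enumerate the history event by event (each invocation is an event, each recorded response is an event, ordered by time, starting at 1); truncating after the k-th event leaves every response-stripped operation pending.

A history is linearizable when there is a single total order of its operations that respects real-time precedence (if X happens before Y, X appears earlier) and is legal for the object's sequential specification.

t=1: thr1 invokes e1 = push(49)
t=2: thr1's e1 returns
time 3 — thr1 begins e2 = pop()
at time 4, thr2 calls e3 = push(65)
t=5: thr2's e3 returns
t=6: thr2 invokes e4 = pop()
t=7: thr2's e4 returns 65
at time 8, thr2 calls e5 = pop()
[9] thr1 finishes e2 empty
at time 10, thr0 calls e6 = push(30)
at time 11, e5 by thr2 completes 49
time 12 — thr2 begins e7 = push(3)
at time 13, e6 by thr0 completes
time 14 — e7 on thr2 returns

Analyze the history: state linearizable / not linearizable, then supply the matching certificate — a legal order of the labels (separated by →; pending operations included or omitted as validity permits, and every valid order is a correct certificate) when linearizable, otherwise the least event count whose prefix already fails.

step 1: e1 push(49) — stack <49>
step 2: e3 push(65) — stack <49,65>
step 3: e4 pop() → 65 — stack <49>
step 4: e5 pop() → 49 — stack <>
step 5: e2 pop() → empty — stack <>
step 6: e6 push(30) — stack <30>
step 7: e7 push(3) — stack <30,3>

linearizable — witness: e1 → e3 → e4 → e5 → e2 → e6 → e7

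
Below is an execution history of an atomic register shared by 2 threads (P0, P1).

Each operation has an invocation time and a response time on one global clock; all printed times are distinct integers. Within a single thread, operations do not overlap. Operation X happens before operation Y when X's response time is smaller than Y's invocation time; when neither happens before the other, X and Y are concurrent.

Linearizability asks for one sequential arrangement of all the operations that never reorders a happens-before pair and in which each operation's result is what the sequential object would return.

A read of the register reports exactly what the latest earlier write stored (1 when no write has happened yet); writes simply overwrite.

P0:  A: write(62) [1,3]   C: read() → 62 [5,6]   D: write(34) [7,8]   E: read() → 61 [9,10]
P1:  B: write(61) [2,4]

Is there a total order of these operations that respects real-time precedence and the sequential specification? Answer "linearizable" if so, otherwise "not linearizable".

not linearizable

cut after 9 events: linearizable; cut after 10 events (E responds, time 10): not linearizable
no legal order exists: 2 real-time-consistent candidates over 5 completed atomic register operations, all rejected
take A, B, C, D, E: step 3 already fails, because C read() → 62 cannot occur there
take B, A, C, D, E: step 5 already fails, because E read() → 61 cannot occur there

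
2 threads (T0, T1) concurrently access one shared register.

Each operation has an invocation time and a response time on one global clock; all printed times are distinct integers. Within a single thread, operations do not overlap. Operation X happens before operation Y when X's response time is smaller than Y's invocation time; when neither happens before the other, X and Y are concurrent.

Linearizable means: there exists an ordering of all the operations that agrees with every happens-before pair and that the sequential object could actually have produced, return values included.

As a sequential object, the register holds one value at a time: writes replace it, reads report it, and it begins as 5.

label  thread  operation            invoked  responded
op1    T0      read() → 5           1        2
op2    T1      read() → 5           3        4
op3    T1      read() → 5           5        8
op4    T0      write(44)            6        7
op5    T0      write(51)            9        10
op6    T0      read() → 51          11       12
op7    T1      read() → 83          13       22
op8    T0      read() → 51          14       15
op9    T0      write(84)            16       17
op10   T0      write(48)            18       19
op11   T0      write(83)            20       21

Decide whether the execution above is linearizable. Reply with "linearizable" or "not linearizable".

linearizable

a witness: op1, op2, op3, op4, op5, op6, op8, op9, op10, op11, op7
step 1: op1 read() → 5 — value 5
step 2: op2 read() → 5 — value 5
step 3: op3 read() → 5 — value 5
step 4: op4 write(44) — value 44
step 5: op5 write(51) — value 51
step 6: op6 read() → 51 — value 51
step 7: op8 read() → 51 — value 51
step 8: op9 write(84) — value 84
step 9: op10 write(48) — value 48
step 10: op11 write(83) — value 83
step 11: op7 read() → 83 — value 83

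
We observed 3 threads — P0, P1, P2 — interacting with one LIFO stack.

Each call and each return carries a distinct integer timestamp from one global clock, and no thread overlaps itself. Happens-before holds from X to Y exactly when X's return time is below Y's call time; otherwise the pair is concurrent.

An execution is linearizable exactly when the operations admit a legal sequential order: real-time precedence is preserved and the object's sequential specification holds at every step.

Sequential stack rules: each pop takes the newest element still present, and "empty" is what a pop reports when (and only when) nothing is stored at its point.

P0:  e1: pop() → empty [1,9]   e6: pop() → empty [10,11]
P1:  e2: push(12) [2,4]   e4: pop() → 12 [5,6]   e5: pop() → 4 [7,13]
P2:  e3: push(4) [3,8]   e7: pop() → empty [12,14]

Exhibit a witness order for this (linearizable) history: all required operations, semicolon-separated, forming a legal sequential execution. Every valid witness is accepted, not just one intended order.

e1; e2; e4; e3; e5; e6; e7

after step 1 (e1 pop() → empty): stack <>
after step 2 (e2 push(12)): stack <12>
after step 3 (e4 pop() → 12): stack <>
after step 4 (e3 push(4)): stack <4>
after step 5 (e5 pop() → 4): stack <>
after step 6 (e6 pop() → empty): stack <>
after step 7 (e7 pop() → empty): stack <>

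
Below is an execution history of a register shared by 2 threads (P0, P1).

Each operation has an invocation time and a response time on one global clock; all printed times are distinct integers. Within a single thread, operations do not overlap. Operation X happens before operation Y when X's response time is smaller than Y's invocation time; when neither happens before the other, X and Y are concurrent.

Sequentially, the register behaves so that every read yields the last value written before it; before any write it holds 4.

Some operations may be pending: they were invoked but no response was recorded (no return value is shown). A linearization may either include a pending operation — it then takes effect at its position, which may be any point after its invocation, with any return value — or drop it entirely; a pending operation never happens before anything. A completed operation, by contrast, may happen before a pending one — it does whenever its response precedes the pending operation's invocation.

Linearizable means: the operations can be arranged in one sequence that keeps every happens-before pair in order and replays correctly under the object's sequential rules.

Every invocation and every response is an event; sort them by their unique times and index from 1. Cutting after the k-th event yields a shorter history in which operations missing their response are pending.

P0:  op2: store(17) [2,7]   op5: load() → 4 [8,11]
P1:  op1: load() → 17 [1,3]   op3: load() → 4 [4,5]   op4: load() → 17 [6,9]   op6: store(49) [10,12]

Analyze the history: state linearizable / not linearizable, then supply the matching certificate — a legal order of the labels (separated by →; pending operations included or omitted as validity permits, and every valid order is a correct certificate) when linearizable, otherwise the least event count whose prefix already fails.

already the first 5 events (up to op3's response at time 5) admit no linearization; the first 4 still do
the completed operations (2 total) allow one real-time order; the register replay rejects it
no completion choice of the 1 pending operation (op2) rescues it — every subset was tried
for example op1, op3 (pending dropped) fails at step 1: op1 load() → 17 is not legal there

not linearizable — minimal violating prefix: 5 events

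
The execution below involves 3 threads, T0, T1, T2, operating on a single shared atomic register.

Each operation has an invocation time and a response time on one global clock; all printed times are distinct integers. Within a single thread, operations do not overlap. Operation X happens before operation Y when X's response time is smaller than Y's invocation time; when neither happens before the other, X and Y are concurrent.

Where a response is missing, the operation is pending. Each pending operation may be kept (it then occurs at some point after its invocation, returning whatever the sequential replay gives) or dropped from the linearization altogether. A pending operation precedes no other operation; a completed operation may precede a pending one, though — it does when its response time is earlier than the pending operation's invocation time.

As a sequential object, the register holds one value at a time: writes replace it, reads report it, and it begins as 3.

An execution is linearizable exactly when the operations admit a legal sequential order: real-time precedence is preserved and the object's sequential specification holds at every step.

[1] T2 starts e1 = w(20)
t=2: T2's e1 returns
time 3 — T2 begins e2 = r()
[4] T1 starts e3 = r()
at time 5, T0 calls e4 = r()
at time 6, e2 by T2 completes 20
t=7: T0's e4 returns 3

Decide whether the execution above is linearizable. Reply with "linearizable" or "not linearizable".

not linearizable

cut after 6 events: linearizable; cut after 7 events (e4 responds, time 7): not linearizable
real-time-consistent orders of the 3 completed operations: 2 — all fail the atomic register replay
completion choices over the 1 pending operation (e3) were checked; none helps
sample order e1, e2, e4 (pending dropped) stalls at step 3 — e4 r() → 3 has no legal effect
sample order e1, e4, e2 (pending dropped) stalls at step 2 — e4 r() → 3 has no legal effect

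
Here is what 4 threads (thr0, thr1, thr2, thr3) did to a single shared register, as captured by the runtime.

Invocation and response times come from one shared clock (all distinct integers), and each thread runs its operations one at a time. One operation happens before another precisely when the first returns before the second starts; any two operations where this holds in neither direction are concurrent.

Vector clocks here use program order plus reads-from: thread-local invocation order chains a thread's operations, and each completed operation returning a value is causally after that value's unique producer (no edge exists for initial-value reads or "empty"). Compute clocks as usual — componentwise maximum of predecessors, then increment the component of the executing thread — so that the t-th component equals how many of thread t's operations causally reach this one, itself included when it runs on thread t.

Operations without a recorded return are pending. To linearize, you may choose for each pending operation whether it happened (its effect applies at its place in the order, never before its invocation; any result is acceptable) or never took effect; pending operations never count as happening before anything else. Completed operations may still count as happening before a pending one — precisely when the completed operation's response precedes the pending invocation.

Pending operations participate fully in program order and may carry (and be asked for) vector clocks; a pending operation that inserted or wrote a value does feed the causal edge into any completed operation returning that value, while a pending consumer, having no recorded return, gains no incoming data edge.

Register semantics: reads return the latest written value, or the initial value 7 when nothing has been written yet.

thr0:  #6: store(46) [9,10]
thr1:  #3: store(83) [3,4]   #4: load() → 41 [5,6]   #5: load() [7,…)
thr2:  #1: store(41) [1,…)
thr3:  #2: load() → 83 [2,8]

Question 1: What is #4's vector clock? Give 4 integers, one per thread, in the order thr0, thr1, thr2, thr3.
invoked at 1, #1 has no predecessors; its own thr2 bump gives (0, 0, 1, 0)
invoked at 3, #3 has no predecessors; its own thr1 bump gives (0, 1, 0, 0)
invoked at 9, #6 has no predecessors; its own thr0 bump gives (1, 0, 0, 0)
VC(#2, invoked at 2): max of VC(#3)=(0, 1, 0, 0), then +1 on thread thr3 → (0, 1, 0, 1)
VC(#4, invoked at 5): max of VC(#1)=(0, 0, 1, 0), VC(#3)=(0, 1, 0, 0), then +1 on thread thr1 → (0, 2, 1, 0)
VC(#5, invoked at 7): max of VC(#4)=(0, 2, 1, 0), then +1 on thread thr1 → (0, 3, 1, 0)
target: VC(#4) = (0, 2, 1, 0)

(0, 2, 1, 0)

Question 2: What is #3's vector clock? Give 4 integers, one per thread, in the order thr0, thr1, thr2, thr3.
VC(#1, invoked at 1): no causal predecessors; +1 on thr2 → (0, 0, 1, 0)
VC(#3, invoked at 3): no causal predecessors; +1 on thr1 → (0, 1, 0, 0)
VC(#6, invoked at 9): no causal predecessors; +1 on thr0 → (1, 0, 0, 0)
#2, invoked 2, takes VC(#3)=(0, 1, 0, 0) under max, adds 1 for thr3 → (0, 1, 0, 1)
#4, invoked 5, takes VC(#1)=(0, 0, 1, 0), VC(#3)=(0, 1, 0, 0) under max, adds 1 for thr1 → (0, 2, 1, 0)
#5, invoked 7, takes VC(#4)=(0, 2, 1, 0) under max, adds 1 for thr1 → (0, 3, 1, 0)
target: VC(#3) = (0, 1, 0, 0)

(0, 1, 0, 0)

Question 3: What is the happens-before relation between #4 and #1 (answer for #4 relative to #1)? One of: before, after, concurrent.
#4 spans [5,6], #1 spans [1,…)
the intervals overlap in both directions

concurrent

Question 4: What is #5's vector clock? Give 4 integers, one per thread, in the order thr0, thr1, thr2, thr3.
root op #1, invoked 1: fresh clock plus thr2's own tick → (0, 0, 1, 0)
root op #3, invoked 3: fresh clock plus thr1's own tick → (0, 1, 0, 0)
root op #6, invoked 9: fresh clock plus thr0's own tick → (1, 0, 0, 0)
invoked at 2, #2 merges VC(#3)=(0, 1, 0, 0) and bumps thr3's slot → (0, 1, 0, 1)
invoked at 5, #4 merges VC(#1)=(0, 0, 1, 0), VC(#3)=(0, 1, 0, 0) and bumps thr1's slot → (0, 2, 1, 0)
invoked at 7, #5 merges VC(#4)=(0, 2, 1, 0) and bumps thr1's slot → (0, 3, 1, 0)
target: VC(#5) = (0, 3, 1, 0)

(0, 3, 1, 0)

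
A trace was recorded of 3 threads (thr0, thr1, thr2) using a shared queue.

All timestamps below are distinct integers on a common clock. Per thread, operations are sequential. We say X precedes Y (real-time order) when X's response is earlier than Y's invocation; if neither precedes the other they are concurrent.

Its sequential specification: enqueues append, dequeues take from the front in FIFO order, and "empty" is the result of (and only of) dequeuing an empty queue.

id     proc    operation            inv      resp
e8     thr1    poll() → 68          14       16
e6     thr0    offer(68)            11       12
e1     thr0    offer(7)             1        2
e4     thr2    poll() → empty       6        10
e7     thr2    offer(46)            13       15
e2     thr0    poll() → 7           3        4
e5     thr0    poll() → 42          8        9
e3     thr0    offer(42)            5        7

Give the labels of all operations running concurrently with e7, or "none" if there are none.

e8

e7 spans [13,15]: anything still running between times 13 and 15 counts as concurrent
e1 [1,2]: before
e2 [3,4]: before
e3 [5,7]: before
e4 [6,10]: before
e5 [8,9]: before
e6 [11,12]: before
e8 [14,16]: concurrent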